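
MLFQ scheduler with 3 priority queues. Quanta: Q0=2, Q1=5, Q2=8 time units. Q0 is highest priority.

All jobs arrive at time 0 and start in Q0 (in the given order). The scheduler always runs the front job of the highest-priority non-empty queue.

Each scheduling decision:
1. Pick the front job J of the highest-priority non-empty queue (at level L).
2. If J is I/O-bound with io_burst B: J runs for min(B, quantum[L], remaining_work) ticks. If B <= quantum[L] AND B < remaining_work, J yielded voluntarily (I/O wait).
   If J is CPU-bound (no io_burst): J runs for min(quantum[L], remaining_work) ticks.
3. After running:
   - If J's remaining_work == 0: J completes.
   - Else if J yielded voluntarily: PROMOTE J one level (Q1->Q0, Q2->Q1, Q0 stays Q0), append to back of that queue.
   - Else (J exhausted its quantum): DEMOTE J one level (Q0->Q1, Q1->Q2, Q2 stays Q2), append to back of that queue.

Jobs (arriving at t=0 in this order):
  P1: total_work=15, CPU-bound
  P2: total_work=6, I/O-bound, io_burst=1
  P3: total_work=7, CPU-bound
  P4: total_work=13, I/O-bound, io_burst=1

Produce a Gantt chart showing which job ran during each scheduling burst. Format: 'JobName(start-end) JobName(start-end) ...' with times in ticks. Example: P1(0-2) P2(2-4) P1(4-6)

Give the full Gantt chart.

Answer: P1(0-2) P2(2-3) P3(3-5) P4(5-6) P2(6-7) P4(7-8) P2(8-9) P4(9-10) P2(10-11) P4(11-12) P2(12-13) P4(13-14) P2(14-15) P4(15-16) P4(16-17) P4(17-18) P4(18-19) P4(19-20) P4(20-21) P4(21-22) P4(22-23) P1(23-28) P3(28-33) P1(33-41)

Derivation:
t=0-2: P1@Q0 runs 2, rem=13, quantum used, demote→Q1. Q0=[P2,P3,P4] Q1=[P1] Q2=[]
t=2-3: P2@Q0 runs 1, rem=5, I/O yield, promote→Q0. Q0=[P3,P4,P2] Q1=[P1] Q2=[]
t=3-5: P3@Q0 runs 2, rem=5, quantum used, demote→Q1. Q0=[P4,P2] Q1=[P1,P3] Q2=[]
t=5-6: P4@Q0 runs 1, rem=12, I/O yield, promote→Q0. Q0=[P2,P4] Q1=[P1,P3] Q2=[]
t=6-7: P2@Q0 runs 1, rem=4, I/O yield, promote→Q0. Q0=[P4,P2] Q1=[P1,P3] Q2=[]
t=7-8: P4@Q0 runs 1, rem=11, I/O yield, promote→Q0. Q0=[P2,P4] Q1=[P1,P3] Q2=[]
t=8-9: P2@Q0 runs 1, rem=3, I/O yield, promote→Q0. Q0=[P4,P2] Q1=[P1,P3] Q2=[]
t=9-10: P4@Q0 runs 1, rem=10, I/O yield, promote→Q0. Q0=[P2,P4] Q1=[P1,P3] Q2=[]
t=10-11: P2@Q0 runs 1, rem=2, I/O yield, promote→Q0. Q0=[P4,P2] Q1=[P1,P3] Q2=[]
t=11-12: P4@Q0 runs 1, rem=9, I/O yield, promote→Q0. Q0=[P2,P4] Q1=[P1,P3] Q2=[]
t=12-13: P2@Q0 runs 1, rem=1, I/O yield, promote→Q0. Q0=[P4,P2] Q1=[P1,P3] Q2=[]
t=13-14: P4@Q0 runs 1, rem=8, I/O yield, promote→Q0. Q0=[P2,P4] Q1=[P1,P3] Q2=[]
t=14-15: P2@Q0 runs 1, rem=0, completes. Q0=[P4] Q1=[P1,P3] Q2=[]
t=15-16: P4@Q0 runs 1, rem=7, I/O yield, promote→Q0. Q0=[P4] Q1=[P1,P3] Q2=[]
t=16-17: P4@Q0 runs 1, rem=6, I/O yield, promote→Q0. Q0=[P4] Q1=[P1,P3] Q2=[]
t=17-18: P4@Q0 runs 1, rem=5, I/O yield, promote→Q0. Q0=[P4] Q1=[P1,P3] Q2=[]
t=18-19: P4@Q0 runs 1, rem=4, I/O yield, promote→Q0. Q0=[P4] Q1=[P1,P3] Q2=[]
t=19-20: P4@Q0 runs 1, rem=3, I/O yield, promote→Q0. Q0=[P4] Q1=[P1,P3] Q2=[]
t=20-21: P4@Q0 runs 1, rem=2, I/O yield, promote→Q0. Q0=[P4] Q1=[P1,P3] Q2=[]
t=21-22: P4@Q0 runs 1, rem=1, I/O yield, promote→Q0. Q0=[P4] Q1=[P1,P3] Q2=[]
t=22-23: P4@Q0 runs 1, rem=0, completes. Q0=[] Q1=[P1,P3] Q2=[]
t=23-28: P1@Q1 runs 5, rem=8, quantum used, demote→Q2. Q0=[] Q1=[P3] Q2=[P1]
t=28-33: P3@Q1 runs 5, rem=0, completes. Q0=[] Q1=[] Q2=[P1]
t=33-41: P1@Q2 runs 8, rem=0, completes. Q0=[] Q1=[] Q2=[]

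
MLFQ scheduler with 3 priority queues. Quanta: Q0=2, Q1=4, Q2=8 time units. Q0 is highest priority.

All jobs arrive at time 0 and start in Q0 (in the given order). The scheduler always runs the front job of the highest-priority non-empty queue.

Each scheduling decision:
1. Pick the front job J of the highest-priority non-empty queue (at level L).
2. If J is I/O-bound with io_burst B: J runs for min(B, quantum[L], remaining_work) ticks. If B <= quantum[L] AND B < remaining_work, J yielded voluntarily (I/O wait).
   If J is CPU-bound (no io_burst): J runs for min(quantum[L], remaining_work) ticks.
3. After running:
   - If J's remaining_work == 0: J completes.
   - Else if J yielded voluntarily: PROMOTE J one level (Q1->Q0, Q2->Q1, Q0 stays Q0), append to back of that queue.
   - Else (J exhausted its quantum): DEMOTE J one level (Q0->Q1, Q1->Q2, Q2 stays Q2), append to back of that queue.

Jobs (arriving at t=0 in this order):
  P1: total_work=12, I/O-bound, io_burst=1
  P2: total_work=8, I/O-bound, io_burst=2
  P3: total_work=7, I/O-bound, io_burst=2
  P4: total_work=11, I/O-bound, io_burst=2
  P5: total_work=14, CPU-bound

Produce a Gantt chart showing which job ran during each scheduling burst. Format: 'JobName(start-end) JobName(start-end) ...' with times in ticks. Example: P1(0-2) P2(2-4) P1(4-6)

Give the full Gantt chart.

Answer: P1(0-1) P2(1-3) P3(3-5) P4(5-7) P5(7-9) P1(9-10) P2(10-12) P3(12-14) P4(14-16) P1(16-17) P2(17-19) P3(19-21) P4(21-23) P1(23-24) P2(24-26) P3(26-27) P4(27-29) P1(29-30) P4(30-32) P1(32-33) P4(33-34) P1(34-35) P1(35-36) P1(36-37) P1(37-38) P1(38-39) P1(39-40) P5(40-44) P5(44-52)

Derivation:
t=0-1: P1@Q0 runs 1, rem=11, I/O yield, promote→Q0. Q0=[P2,P3,P4,P5,P1] Q1=[] Q2=[]
t=1-3: P2@Q0 runs 2, rem=6, I/O yield, promote→Q0. Q0=[P3,P4,P5,P1,P2] Q1=[] Q2=[]
t=3-5: P3@Q0 runs 2, rem=5, I/O yield, promote→Q0. Q0=[P4,P5,P1,P2,P3] Q1=[] Q2=[]
t=5-7: P4@Q0 runs 2, rem=9, I/O yield, promote→Q0. Q0=[P5,P1,P2,P3,P4] Q1=[] Q2=[]
t=7-9: P5@Q0 runs 2, rem=12, quantum used, demote→Q1. Q0=[P1,P2,P3,P4] Q1=[P5] Q2=[]
t=9-10: P1@Q0 runs 1, rem=10, I/O yield, promote→Q0. Q0=[P2,P3,P4,P1] Q1=[P5] Q2=[]
t=10-12: P2@Q0 runs 2, rem=4, I/O yield, promote→Q0. Q0=[P3,P4,P1,P2] Q1=[P5] Q2=[]
t=12-14: P3@Q0 runs 2, rem=3, I/O yield, promote→Q0. Q0=[P4,P1,P2,P3] Q1=[P5] Q2=[]
t=14-16: P4@Q0 runs 2, rem=7, I/O yield, promote→Q0. Q0=[P1,P2,P3,P4] Q1=[P5] Q2=[]
t=16-17: P1@Q0 runs 1, rem=9, I/O yield, promote→Q0. Q0=[P2,P3,P4,P1] Q1=[P5] Q2=[]
t=17-19: P2@Q0 runs 2, rem=2, I/O yield, promote→Q0. Q0=[P3,P4,P1,P2] Q1=[P5] Q2=[]
t=19-21: P3@Q0 runs 2, rem=1, I/O yield, promote→Q0. Q0=[P4,P1,P2,P3] Q1=[P5] Q2=[]
t=21-23: P4@Q0 runs 2, rem=5, I/O yield, promote→Q0. Q0=[P1,P2,P3,P4] Q1=[P5] Q2=[]
t=23-24: P1@Q0 runs 1, rem=8, I/O yield, promote→Q0. Q0=[P2,P3,P4,P1] Q1=[P5] Q2=[]
t=24-26: P2@Q0 runs 2, rem=0, completes. Q0=[P3,P4,P1] Q1=[P5] Q2=[]
t=26-27: P3@Q0 runs 1, rem=0, completes. Q0=[P4,P1] Q1=[P5] Q2=[]
t=27-29: P4@Q0 runs 2, rem=3, I/O yield, promote→Q0. Q0=[P1,P4] Q1=[P5] Q2=[]
t=29-30: P1@Q0 runs 1, rem=7, I/O yield, promote→Q0. Q0=[P4,P1] Q1=[P5] Q2=[]
t=30-32: P4@Q0 runs 2, rem=1, I/O yield, promote→Q0. Q0=[P1,P4] Q1=[P5] Q2=[]
t=32-33: P1@Q0 runs 1, rem=6, I/O yield, promote→Q0. Q0=[P4,P1] Q1=[P5] Q2=[]
t=33-34: P4@Q0 runs 1, rem=0, completes. Q0=[P1] Q1=[P5] Q2=[]
t=34-35: P1@Q0 runs 1, rem=5, I/O yield, promote→Q0. Q0=[P1] Q1=[P5] Q2=[]
t=35-36: P1@Q0 runs 1, rem=4, I/O yield, promote→Q0. Q0=[P1] Q1=[P5] Q2=[]
t=36-37: P1@Q0 runs 1, rem=3, I/O yield, promote→Q0. Q0=[P1] Q1=[P5] Q2=[]
t=37-38: P1@Q0 runs 1, rem=2, I/O yield, promote→Q0. Q0=[P1] Q1=[P5] Q2=[]
t=38-39: P1@Q0 runs 1, rem=1, I/O yield, promote→Q0. Q0=[P1] Q1=[P5] Q2=[]
t=39-40: P1@Q0 runs 1, rem=0, completes. Q0=[] Q1=[P5] Q2=[]
t=40-44: P5@Q1 runs 4, rem=8, quantum used, demote→Q2. Q0=[] Q1=[] Q2=[P5]
t=44-52: P5@Q2 runs 8, rem=0, completes. Q0=[] Q1=[] Q2=[]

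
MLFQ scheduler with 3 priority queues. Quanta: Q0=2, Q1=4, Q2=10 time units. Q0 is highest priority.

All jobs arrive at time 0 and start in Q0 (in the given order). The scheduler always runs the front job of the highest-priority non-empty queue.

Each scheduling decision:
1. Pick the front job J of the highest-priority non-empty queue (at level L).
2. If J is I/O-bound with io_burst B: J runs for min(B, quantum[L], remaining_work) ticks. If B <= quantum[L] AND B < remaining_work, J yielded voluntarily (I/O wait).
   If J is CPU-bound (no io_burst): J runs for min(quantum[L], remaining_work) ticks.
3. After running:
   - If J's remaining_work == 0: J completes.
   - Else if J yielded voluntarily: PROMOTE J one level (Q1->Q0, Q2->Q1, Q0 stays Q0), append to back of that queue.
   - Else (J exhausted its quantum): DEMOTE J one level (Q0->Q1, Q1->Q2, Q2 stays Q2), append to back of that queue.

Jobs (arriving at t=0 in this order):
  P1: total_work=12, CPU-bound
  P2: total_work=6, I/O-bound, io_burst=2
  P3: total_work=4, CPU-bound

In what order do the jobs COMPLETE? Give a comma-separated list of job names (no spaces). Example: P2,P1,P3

t=0-2: P1@Q0 runs 2, rem=10, quantum used, demote→Q1. Q0=[P2,P3] Q1=[P1] Q2=[]
t=2-4: P2@Q0 runs 2, rem=4, I/O yield, promote→Q0. Q0=[P3,P2] Q1=[P1] Q2=[]
t=4-6: P3@Q0 runs 2, rem=2, quantum used, demote→Q1. Q0=[P2] Q1=[P1,P3] Q2=[]
t=6-8: P2@Q0 runs 2, rem=2, I/O yield, promote→Q0. Q0=[P2] Q1=[P1,P3] Q2=[]
t=8-10: P2@Q0 runs 2, rem=0, completes. Q0=[] Q1=[P1,P3] Q2=[]
t=10-14: P1@Q1 runs 4, rem=6, quantum used, demote→Q2. Q0=[] Q1=[P3] Q2=[P1]
t=14-16: P3@Q1 runs 2, rem=0, completes. Q0=[] Q1=[] Q2=[P1]
t=16-22: P1@Q2 runs 6, rem=0, completes. Q0=[] Q1=[] Q2=[]

Answer: P2,P3,P1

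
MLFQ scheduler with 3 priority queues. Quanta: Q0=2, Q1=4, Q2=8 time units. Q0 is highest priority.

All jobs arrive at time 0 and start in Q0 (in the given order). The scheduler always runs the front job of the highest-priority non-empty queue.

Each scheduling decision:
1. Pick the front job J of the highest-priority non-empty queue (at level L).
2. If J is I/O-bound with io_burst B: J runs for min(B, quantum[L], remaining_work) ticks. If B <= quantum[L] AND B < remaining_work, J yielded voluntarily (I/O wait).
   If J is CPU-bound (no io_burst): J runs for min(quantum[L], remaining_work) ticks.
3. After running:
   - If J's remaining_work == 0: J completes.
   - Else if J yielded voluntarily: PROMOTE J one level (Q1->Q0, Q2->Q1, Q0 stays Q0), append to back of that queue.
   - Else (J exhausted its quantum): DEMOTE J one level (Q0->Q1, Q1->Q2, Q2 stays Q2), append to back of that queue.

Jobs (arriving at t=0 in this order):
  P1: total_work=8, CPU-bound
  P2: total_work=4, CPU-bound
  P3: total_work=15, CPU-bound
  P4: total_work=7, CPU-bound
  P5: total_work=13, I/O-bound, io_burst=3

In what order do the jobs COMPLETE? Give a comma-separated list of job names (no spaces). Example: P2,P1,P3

t=0-2: P1@Q0 runs 2, rem=6, quantum used, demote→Q1. Q0=[P2,P3,P4,P5] Q1=[P1] Q2=[]
t=2-4: P2@Q0 runs 2, rem=2, quantum used, demote→Q1. Q0=[P3,P4,P5] Q1=[P1,P2] Q2=[]
t=4-6: P3@Q0 runs 2, rem=13, quantum used, demote→Q1. Q0=[P4,P5] Q1=[P1,P2,P3] Q2=[]
t=6-8: P4@Q0 runs 2, rem=5, quantum used, demote→Q1. Q0=[P5] Q1=[P1,P2,P3,P4] Q2=[]
t=8-10: P5@Q0 runs 2, rem=11, quantum used, demote→Q1. Q0=[] Q1=[P1,P2,P3,P4,P5] Q2=[]
t=10-14: P1@Q1 runs 4, rem=2, quantum used, demote→Q2. Q0=[] Q1=[P2,P3,P4,P5] Q2=[P1]
t=14-16: P2@Q1 runs 2, rem=0, completes. Q0=[] Q1=[P3,P4,P5] Q2=[P1]
t=16-20: P3@Q1 runs 4, rem=9, quantum used, demote→Q2. Q0=[] Q1=[P4,P5] Q2=[P1,P3]
t=20-24: P4@Q1 runs 4, rem=1, quantum used, demote→Q2. Q0=[] Q1=[P5] Q2=[P1,P3,P4]
t=24-27: P5@Q1 runs 3, rem=8, I/O yield, promote→Q0. Q0=[P5] Q1=[] Q2=[P1,P3,P4]
t=27-29: P5@Q0 runs 2, rem=6, quantum used, demote→Q1. Q0=[] Q1=[P5] Q2=[P1,P3,P4]
t=29-32: P5@Q1 runs 3, rem=3, I/O yield, promote→Q0. Q0=[P5] Q1=[] Q2=[P1,P3,P4]
t=32-34: P5@Q0 runs 2, rem=1, quantum used, demote→Q1. Q0=[] Q1=[P5] Q2=[P1,P3,P4]
t=34-35: P5@Q1 runs 1, rem=0, completes. Q0=[] Q1=[] Q2=[P1,P3,P4]
t=35-37: P1@Q2 runs 2, rem=0, completes. Q0=[] Q1=[] Q2=[P3,P4]
t=37-45: P3@Q2 runs 8, rem=1, quantum used, demote→Q2. Q0=[] Q1=[] Q2=[P4,P3]
t=45-46: P4@Q2 runs 1, rem=0, completes. Q0=[] Q1=[] Q2=[P3]
t=46-47: P3@Q2 runs 1, rem=0, completes. Q0=[] Q1=[] Q2=[]

Answer: P2,P5,P1,P4,P3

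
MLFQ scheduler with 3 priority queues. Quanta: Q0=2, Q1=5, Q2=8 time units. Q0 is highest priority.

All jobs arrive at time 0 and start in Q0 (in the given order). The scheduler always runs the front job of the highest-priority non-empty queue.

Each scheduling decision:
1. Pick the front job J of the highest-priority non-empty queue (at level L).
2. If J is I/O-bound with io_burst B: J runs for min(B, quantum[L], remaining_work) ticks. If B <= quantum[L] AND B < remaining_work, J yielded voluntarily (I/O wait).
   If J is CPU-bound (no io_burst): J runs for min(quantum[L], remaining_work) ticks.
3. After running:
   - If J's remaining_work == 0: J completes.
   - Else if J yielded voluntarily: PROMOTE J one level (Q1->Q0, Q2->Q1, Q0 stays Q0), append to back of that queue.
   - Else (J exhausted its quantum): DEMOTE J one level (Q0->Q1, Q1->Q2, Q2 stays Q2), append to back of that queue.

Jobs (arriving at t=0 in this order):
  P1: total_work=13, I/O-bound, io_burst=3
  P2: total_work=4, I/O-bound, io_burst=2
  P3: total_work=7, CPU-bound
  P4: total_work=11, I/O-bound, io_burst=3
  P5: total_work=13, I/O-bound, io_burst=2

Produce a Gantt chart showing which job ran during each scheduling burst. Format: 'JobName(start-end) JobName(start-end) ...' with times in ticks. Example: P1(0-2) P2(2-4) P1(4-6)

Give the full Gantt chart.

t=0-2: P1@Q0 runs 2, rem=11, quantum used, demote→Q1. Q0=[P2,P3,P4,P5] Q1=[P1] Q2=[]
t=2-4: P2@Q0 runs 2, rem=2, I/O yield, promote→Q0. Q0=[P3,P4,P5,P2] Q1=[P1] Q2=[]
t=4-6: P3@Q0 runs 2, rem=5, quantum used, demote→Q1. Q0=[P4,P5,P2] Q1=[P1,P3] Q2=[]
t=6-8: P4@Q0 runs 2, rem=9, quantum used, demote→Q1. Q0=[P5,P2] Q1=[P1,P3,P4] Q2=[]
t=8-10: P5@Q0 runs 2, rem=11, I/O yield, promote→Q0. Q0=[P2,P5] Q1=[P1,P3,P4] Q2=[]
t=10-12: P2@Q0 runs 2, rem=0, completes. Q0=[P5] Q1=[P1,P3,P4] Q2=[]
t=12-14: P5@Q0 runs 2, rem=9, I/O yield, promote→Q0. Q0=[P5] Q1=[P1,P3,P4] Q2=[]
t=14-16: P5@Q0 runs 2, rem=7, I/O yield, promote→Q0. Q0=[P5] Q1=[P1,P3,P4] Q2=[]
t=16-18: P5@Q0 runs 2, rem=5, I/O yield, promote→Q0. Q0=[P5] Q1=[P1,P3,P4] Q2=[]
t=18-20: P5@Q0 runs 2, rem=3, I/O yield, promote→Q0. Q0=[P5] Q1=[P1,P3,P4] Q2=[]
t=20-22: P5@Q0 runs 2, rem=1, I/O yield, promote→Q0. Q0=[P5] Q1=[P1,P3,P4] Q2=[]
t=22-23: P5@Q0 runs 1, rem=0, completes. Q0=[] Q1=[P1,P3,P4] Q2=[]
t=23-26: P1@Q1 runs 3, rem=8, I/O yield, promote→Q0. Q0=[P1] Q1=[P3,P4] Q2=[]
t=26-28: P1@Q0 runs 2, rem=6, quantum used, demote→Q1. Q0=[] Q1=[P3,P4,P1] Q2=[]
t=28-33: P3@Q1 runs 5, rem=0, completes. Q0=[] Q1=[P4,P1] Q2=[]
t=33-36: P4@Q1 runs 3, rem=6, I/O yield, promote→Q0. Q0=[P4] Q1=[P1] Q2=[]
t=36-38: P4@Q0 runs 2, rem=4, quantum used, demote→Q1. Q0=[] Q1=[P1,P4] Q2=[]
t=38-41: P1@Q1 runs 3, rem=3, I/O yield, promote→Q0. Q0=[P1] Q1=[P4] Q2=[]
t=41-43: P1@Q0 runs 2, rem=1, quantum used, demote→Q1. Q0=[] Q1=[P4,P1] Q2=[]
t=43-46: P4@Q1 runs 3, rem=1, I/O yield, promote→Q0. Q0=[P4] Q1=[P1] Q2=[]
t=46-47: P4@Q0 runs 1, rem=0, completes. Q0=[] Q1=[P1] Q2=[]
t=47-48: P1@Q1 runs 1, rem=0, completes. Q0=[] Q1=[] Q2=[]

Answer: P1(0-2) P2(2-4) P3(4-6) P4(6-8) P5(8-10) P2(10-12) P5(12-14) P5(14-16) P5(16-18) P5(18-20) P5(20-22) P5(22-23) P1(23-26) P1(26-28) P3(28-33) P4(33-36) P4(36-38) P1(38-41) P1(41-43) P4(43-46) P4(46-47) P1(47-48)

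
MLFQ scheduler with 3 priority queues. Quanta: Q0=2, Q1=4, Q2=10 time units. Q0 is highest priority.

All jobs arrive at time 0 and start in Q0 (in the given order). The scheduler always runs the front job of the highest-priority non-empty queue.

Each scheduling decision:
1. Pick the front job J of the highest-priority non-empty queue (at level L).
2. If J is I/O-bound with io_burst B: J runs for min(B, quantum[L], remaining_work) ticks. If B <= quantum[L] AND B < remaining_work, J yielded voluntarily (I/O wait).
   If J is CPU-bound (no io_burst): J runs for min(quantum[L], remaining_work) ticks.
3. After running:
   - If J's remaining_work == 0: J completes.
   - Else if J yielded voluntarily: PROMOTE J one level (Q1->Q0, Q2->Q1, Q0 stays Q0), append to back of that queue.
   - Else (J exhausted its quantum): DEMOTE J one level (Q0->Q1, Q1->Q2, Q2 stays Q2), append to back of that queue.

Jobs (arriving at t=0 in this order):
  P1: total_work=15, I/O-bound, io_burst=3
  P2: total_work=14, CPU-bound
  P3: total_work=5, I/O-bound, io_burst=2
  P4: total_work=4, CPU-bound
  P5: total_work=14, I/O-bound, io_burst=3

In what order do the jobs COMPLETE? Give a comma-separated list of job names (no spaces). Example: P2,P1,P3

t=0-2: P1@Q0 runs 2, rem=13, quantum used, demote→Q1. Q0=[P2,P3,P4,P5] Q1=[P1] Q2=[]
t=2-4: P2@Q0 runs 2, rem=12, quantum used, demote→Q1. Q0=[P3,P4,P5] Q1=[P1,P2] Q2=[]
t=4-6: P3@Q0 runs 2, rem=3, I/O yield, promote→Q0. Q0=[P4,P5,P3] Q1=[P1,P2] Q2=[]
t=6-8: P4@Q0 runs 2, rem=2, quantum used, demote→Q1. Q0=[P5,P3] Q1=[P1,P2,P4] Q2=[]
t=8-10: P5@Q0 runs 2, rem=12, quantum used, demote→Q1. Q0=[P3] Q1=[P1,P2,P4,P5] Q2=[]
t=10-12: P3@Q0 runs 2, rem=1, I/O yield, promote→Q0. Q0=[P3] Q1=[P1,P2,P4,P5] Q2=[]
t=12-13: P3@Q0 runs 1, rem=0, completes. Q0=[] Q1=[P1,P2,P4,P5] Q2=[]
t=13-16: P1@Q1 runs 3, rem=10, I/O yield, promote→Q0. Q0=[P1] Q1=[P2,P4,P5] Q2=[]
t=16-18: P1@Q0 runs 2, rem=8, quantum used, demote→Q1. Q0=[] Q1=[P2,P4,P5,P1] Q2=[]
t=18-22: P2@Q1 runs 4, rem=8, quantum used, demote→Q2. Q0=[] Q1=[P4,P5,P1] Q2=[P2]
t=22-24: P4@Q1 runs 2, rem=0, completes. Q0=[] Q1=[P5,P1] Q2=[P2]
t=24-27: P5@Q1 runs 3, rem=9, I/O yield, promote→Q0. Q0=[P5] Q1=[P1] Q2=[P2]
t=27-29: P5@Q0 runs 2, rem=7, quantum used, demote→Q1. Q0=[] Q1=[P1,P5] Q2=[P2]
t=29-32: P1@Q1 runs 3, rem=5, I/O yield, promote→Q0. Q0=[P1] Q1=[P5] Q2=[P2]
t=32-34: P1@Q0 runs 2, rem=3, quantum used, demote→Q1. Q0=[] Q1=[P5,P1] Q2=[P2]
t=34-37: P5@Q1 runs 3, rem=4, I/O yield, promote→Q0. Q0=[P5] Q1=[P1] Q2=[P2]
t=37-39: P5@Q0 runs 2, rem=2, quantum used, demote→Q1. Q0=[] Q1=[P1,P5] Q2=[P2]
t=39-42: P1@Q1 runs 3, rem=0, completes. Q0=[] Q1=[P5] Q2=[P2]
t=42-44: P5@Q1 runs 2, rem=0, completes. Q0=[] Q1=[] Q2=[P2]
t=44-52: P2@Q2 runs 8, rem=0, completes. Q0=[] Q1=[] Q2=[]

Answer: P3,P4,P1,P5,P2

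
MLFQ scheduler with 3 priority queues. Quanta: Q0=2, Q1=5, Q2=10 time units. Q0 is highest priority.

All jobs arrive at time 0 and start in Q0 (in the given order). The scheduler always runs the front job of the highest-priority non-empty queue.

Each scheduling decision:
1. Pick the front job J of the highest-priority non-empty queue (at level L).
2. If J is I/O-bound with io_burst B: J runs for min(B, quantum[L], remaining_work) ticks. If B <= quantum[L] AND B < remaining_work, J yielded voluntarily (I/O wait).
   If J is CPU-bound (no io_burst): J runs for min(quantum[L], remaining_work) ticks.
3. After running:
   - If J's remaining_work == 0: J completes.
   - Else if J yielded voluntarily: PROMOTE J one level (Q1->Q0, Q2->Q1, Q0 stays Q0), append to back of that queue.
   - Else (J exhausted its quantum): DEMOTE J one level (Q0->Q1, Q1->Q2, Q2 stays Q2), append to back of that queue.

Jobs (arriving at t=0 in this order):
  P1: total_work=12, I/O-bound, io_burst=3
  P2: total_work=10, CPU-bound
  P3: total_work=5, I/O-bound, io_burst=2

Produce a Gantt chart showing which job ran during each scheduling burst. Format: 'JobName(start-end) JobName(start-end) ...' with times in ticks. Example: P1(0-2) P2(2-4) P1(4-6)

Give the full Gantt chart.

t=0-2: P1@Q0 runs 2, rem=10, quantum used, demote→Q1. Q0=[P2,P3] Q1=[P1] Q2=[]
t=2-4: P2@Q0 runs 2, rem=8, quantum used, demote→Q1. Q0=[P3] Q1=[P1,P2] Q2=[]
t=4-6: P3@Q0 runs 2, rem=3, I/O yield, promote→Q0. Q0=[P3] Q1=[P1,P2] Q2=[]
t=6-8: P3@Q0 runs 2, rem=1, I/O yield, promote→Q0. Q0=[P3] Q1=[P1,P2] Q2=[]
t=8-9: P3@Q0 runs 1, rem=0, completes. Q0=[] Q1=[P1,P2] Q2=[]
t=9-12: P1@Q1 runs 3, rem=7, I/O yield, promote→Q0. Q0=[P1] Q1=[P2] Q2=[]
t=12-14: P1@Q0 runs 2, rem=5, quantum used, demote→Q1. Q0=[] Q1=[P2,P1] Q2=[]
t=14-19: P2@Q1 runs 5, rem=3, quantum used, demote→Q2. Q0=[] Q1=[P1] Q2=[P2]
t=19-22: P1@Q1 runs 3, rem=2, I/O yield, promote→Q0. Q0=[P1] Q1=[] Q2=[P2]
t=22-24: P1@Q0 runs 2, rem=0, completes. Q0=[] Q1=[] Q2=[P2]
t=24-27: P2@Q2 runs 3, rem=0, completes. Q0=[] Q1=[] Q2=[]

Answer: P1(0-2) P2(2-4) P3(4-6) P3(6-8) P3(8-9) P1(9-12) P1(12-14) P2(14-19) P1(19-22) P1(22-24) P2(24-27)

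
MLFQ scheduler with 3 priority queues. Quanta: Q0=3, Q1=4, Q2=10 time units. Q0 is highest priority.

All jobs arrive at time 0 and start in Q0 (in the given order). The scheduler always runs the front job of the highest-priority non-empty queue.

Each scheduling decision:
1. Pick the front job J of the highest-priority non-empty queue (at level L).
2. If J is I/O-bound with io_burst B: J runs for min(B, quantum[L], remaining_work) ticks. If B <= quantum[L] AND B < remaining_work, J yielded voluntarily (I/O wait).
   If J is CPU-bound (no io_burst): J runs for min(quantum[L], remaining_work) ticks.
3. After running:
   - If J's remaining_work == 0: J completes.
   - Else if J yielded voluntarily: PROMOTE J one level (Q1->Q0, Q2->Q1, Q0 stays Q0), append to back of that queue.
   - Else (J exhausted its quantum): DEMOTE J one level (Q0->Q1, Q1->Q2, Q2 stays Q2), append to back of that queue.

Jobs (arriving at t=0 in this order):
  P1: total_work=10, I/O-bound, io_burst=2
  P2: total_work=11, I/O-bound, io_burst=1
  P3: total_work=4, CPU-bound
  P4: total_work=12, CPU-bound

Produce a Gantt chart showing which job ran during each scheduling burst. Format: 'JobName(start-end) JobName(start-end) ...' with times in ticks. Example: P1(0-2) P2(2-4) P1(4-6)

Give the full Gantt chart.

Answer: P1(0-2) P2(2-3) P3(3-6) P4(6-9) P1(9-11) P2(11-12) P1(12-14) P2(14-15) P1(15-17) P2(17-18) P1(18-20) P2(20-21) P2(21-22) P2(22-23) P2(23-24) P2(24-25) P2(25-26) P2(26-27) P3(27-28) P4(28-32) P4(32-37)

Derivation:
t=0-2: P1@Q0 runs 2, rem=8, I/O yield, promote→Q0. Q0=[P2,P3,P4,P1] Q1=[] Q2=[]
t=2-3: P2@Q0 runs 1, rem=10, I/O yield, promote→Q0. Q0=[P3,P4,P1,P2] Q1=[] Q2=[]
t=3-6: P3@Q0 runs 3, rem=1, quantum used, demote→Q1. Q0=[P4,P1,P2] Q1=[P3] Q2=[]
t=6-9: P4@Q0 runs 3, rem=9, quantum used, demote→Q1. Q0=[P1,P2] Q1=[P3,P4] Q2=[]
t=9-11: P1@Q0 runs 2, rem=6, I/O yield, promote→Q0. Q0=[P2,P1] Q1=[P3,P4] Q2=[]
t=11-12: P2@Q0 runs 1, rem=9, I/O yield, promote→Q0. Q0=[P1,P2] Q1=[P3,P4] Q2=[]
t=12-14: P1@Q0 runs 2, rem=4, I/O yield, promote→Q0. Q0=[P2,P1] Q1=[P3,P4] Q2=[]
t=14-15: P2@Q0 runs 1, rem=8, I/O yield, promote→Q0. Q0=[P1,P2] Q1=[P3,P4] Q2=[]
t=15-17: P1@Q0 runs 2, rem=2, I/O yield, promote→Q0. Q0=[P2,P1] Q1=[P3,P4] Q2=[]
t=17-18: P2@Q0 runs 1, rem=7, I/O yield, promote→Q0. Q0=[P1,P2] Q1=[P3,P4] Q2=[]
t=18-20: P1@Q0 runs 2, rem=0, completes. Q0=[P2] Q1=[P3,P4] Q2=[]
t=20-21: P2@Q0 runs 1, rem=6, I/O yield, promote→Q0. Q0=[P2] Q1=[P3,P4] Q2=[]
t=21-22: P2@Q0 runs 1, rem=5, I/O yield, promote→Q0. Q0=[P2] Q1=[P3,P4] Q2=[]
t=22-23: P2@Q0 runs 1, rem=4, I/O yield, promote→Q0. Q0=[P2] Q1=[P3,P4] Q2=[]
t=23-24: P2@Q0 runs 1, rem=3, I/O yield, promote→Q0. Q0=[P2] Q1=[P3,P4] Q2=[]
t=24-25: P2@Q0 runs 1, rem=2, I/O yield, promote→Q0. Q0=[P2] Q1=[P3,P4] Q2=[]
t=25-26: P2@Q0 runs 1, rem=1, I/O yield, promote→Q0. Q0=[P2] Q1=[P3,P4] Q2=[]
t=26-27: P2@Q0 runs 1, rem=0, completes. Q0=[] Q1=[P3,P4] Q2=[]
t=27-28: P3@Q1 runs 1, rem=0, completes. Q0=[] Q1=[P4] Q2=[]
t=28-32: P4@Q1 runs 4, rem=5, quantum used, demote→Q2. Q0=[] Q1=[] Q2=[P4]
t=32-37: P4@Q2 runs 5, rem=0, completes. Q0=[] Q1=[] Q2=[]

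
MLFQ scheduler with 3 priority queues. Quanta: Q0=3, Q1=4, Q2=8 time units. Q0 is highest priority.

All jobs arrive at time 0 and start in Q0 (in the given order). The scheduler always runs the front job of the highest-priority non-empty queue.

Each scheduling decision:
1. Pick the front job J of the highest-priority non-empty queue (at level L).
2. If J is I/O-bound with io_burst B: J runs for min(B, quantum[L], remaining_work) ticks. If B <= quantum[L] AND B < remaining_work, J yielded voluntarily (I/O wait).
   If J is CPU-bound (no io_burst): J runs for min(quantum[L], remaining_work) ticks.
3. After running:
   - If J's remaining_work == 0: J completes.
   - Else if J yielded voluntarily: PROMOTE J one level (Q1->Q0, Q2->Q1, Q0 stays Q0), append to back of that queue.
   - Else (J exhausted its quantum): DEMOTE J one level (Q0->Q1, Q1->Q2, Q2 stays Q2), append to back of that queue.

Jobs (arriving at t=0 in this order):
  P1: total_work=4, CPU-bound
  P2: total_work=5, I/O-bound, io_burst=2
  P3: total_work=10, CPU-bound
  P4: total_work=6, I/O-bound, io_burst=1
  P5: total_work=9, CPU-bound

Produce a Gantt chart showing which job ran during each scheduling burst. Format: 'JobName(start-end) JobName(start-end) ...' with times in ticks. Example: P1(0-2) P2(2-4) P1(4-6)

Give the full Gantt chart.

Answer: P1(0-3) P2(3-5) P3(5-8) P4(8-9) P5(9-12) P2(12-14) P4(14-15) P2(15-16) P4(16-17) P4(17-18) P4(18-19) P4(19-20) P1(20-21) P3(21-25) P5(25-29) P3(29-32) P5(32-34)

Derivation:
t=0-3: P1@Q0 runs 3, rem=1, quantum used, demote→Q1. Q0=[P2,P3,P4,P5] Q1=[P1] Q2=[]
t=3-5: P2@Q0 runs 2, rem=3, I/O yield, promote→Q0. Q0=[P3,P4,P5,P2] Q1=[P1] Q2=[]
t=5-8: P3@Q0 runs 3, rem=7, quantum used, demote→Q1. Q0=[P4,P5,P2] Q1=[P1,P3] Q2=[]
t=8-9: P4@Q0 runs 1, rem=5, I/O yield, promote→Q0. Q0=[P5,P2,P4] Q1=[P1,P3] Q2=[]
t=9-12: P5@Q0 runs 3, rem=6, quantum used, demote→Q1. Q0=[P2,P4] Q1=[P1,P3,P5] Q2=[]
t=12-14: P2@Q0 runs 2, rem=1, I/O yield, promote→Q0. Q0=[P4,P2] Q1=[P1,P3,P5] Q2=[]
t=14-15: P4@Q0 runs 1, rem=4, I/O yield, promote→Q0. Q0=[P2,P4] Q1=[P1,P3,P5] Q2=[]
t=15-16: P2@Q0 runs 1, rem=0, completes. Q0=[P4] Q1=[P1,P3,P5] Q2=[]
t=16-17: P4@Q0 runs 1, rem=3, I/O yield, promote→Q0. Q0=[P4] Q1=[P1,P3,P5] Q2=[]
t=17-18: P4@Q0 runs 1, rem=2, I/O yield, promote→Q0. Q0=[P4] Q1=[P1,P3,P5] Q2=[]
t=18-19: P4@Q0 runs 1, rem=1, I/O yield, promote→Q0. Q0=[P4] Q1=[P1,P3,P5] Q2=[]
t=19-20: P4@Q0 runs 1, rem=0, completes. Q0=[] Q1=[P1,P3,P5] Q2=[]
t=20-21: P1@Q1 runs 1, rem=0, completes. Q0=[] Q1=[P3,P5] Q2=[]
t=21-25: P3@Q1 runs 4, rem=3, quantum used, demote→Q2. Q0=[] Q1=[P5] Q2=[P3]
t=25-29: P5@Q1 runs 4, rem=2, quantum used, demote→Q2. Q0=[] Q1=[] Q2=[P3,P5]
t=29-32: P3@Q2 runs 3, rem=0, completes. Q0=[] Q1=[] Q2=[P5]
t=32-34: P5@Q2 runs 2, rem=0, completes. Q0=[] Q1=[] Q2=[]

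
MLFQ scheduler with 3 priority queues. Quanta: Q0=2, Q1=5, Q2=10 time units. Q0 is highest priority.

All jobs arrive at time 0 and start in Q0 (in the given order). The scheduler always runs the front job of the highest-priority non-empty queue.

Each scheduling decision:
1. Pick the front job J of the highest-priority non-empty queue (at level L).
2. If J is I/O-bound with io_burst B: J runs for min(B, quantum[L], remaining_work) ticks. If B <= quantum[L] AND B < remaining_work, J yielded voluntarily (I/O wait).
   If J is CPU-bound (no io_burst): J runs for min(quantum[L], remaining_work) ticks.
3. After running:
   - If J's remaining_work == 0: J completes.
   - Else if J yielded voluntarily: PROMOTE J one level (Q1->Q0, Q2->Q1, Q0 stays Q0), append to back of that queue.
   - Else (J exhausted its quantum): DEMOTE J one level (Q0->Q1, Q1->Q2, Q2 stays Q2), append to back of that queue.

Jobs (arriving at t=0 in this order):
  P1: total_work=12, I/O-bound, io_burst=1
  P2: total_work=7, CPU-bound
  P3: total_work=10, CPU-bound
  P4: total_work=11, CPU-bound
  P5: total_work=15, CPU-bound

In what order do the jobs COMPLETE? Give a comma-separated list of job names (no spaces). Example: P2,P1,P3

t=0-1: P1@Q0 runs 1, rem=11, I/O yield, promote→Q0. Q0=[P2,P3,P4,P5,P1] Q1=[] Q2=[]
t=1-3: P2@Q0 runs 2, rem=5, quantum used, demote→Q1. Q0=[P3,P4,P5,P1] Q1=[P2] Q2=[]
t=3-5: P3@Q0 runs 2, rem=8, quantum used, demote→Q1. Q0=[P4,P5,P1] Q1=[P2,P3] Q2=[]
t=5-7: P4@Q0 runs 2, rem=9, quantum used, demote→Q1. Q0=[P5,P1] Q1=[P2,P3,P4] Q2=[]
t=7-9: P5@Q0 runs 2, rem=13, quantum used, demote→Q1. Q0=[P1] Q1=[P2,P3,P4,P5] Q2=[]
t=9-10: P1@Q0 runs 1, rem=10, I/O yield, promote→Q0. Q0=[P1] Q1=[P2,P3,P4,P5] Q2=[]
t=10-11: P1@Q0 runs 1, rem=9, I/O yield, promote→Q0. Q0=[P1] Q1=[P2,P3,P4,P5] Q2=[]
t=11-12: P1@Q0 runs 1, rem=8, I/O yield, promote→Q0. Q0=[P1] Q1=[P2,P3,P4,P5] Q2=[]
t=12-13: P1@Q0 runs 1, rem=7, I/O yield, promote→Q0. Q0=[P1] Q1=[P2,P3,P4,P5] Q2=[]
t=13-14: P1@Q0 runs 1, rem=6, I/O yield, promote→Q0. Q0=[P1] Q1=[P2,P3,P4,P5] Q2=[]
t=14-15: P1@Q0 runs 1, rem=5, I/O yield, promote→Q0. Q0=[P1] Q1=[P2,P3,P4,P5] Q2=[]
t=15-16: P1@Q0 runs 1, rem=4, I/O yield, promote→Q0. Q0=[P1] Q1=[P2,P3,P4,P5] Q2=[]
t=16-17: P1@Q0 runs 1, rem=3, I/O yield, promote→Q0. Q0=[P1] Q1=[P2,P3,P4,P5] Q2=[]
t=17-18: P1@Q0 runs 1, rem=2, I/O yield, promote→Q0. Q0=[P1] Q1=[P2,P3,P4,P5] Q2=[]
t=18-19: P1@Q0 runs 1, rem=1, I/O yield, promote→Q0. Q0=[P1] Q1=[P2,P3,P4,P5] Q2=[]
t=19-20: P1@Q0 runs 1, rem=0, completes. Q0=[] Q1=[P2,P3,P4,P5] Q2=[]
t=20-25: P2@Q1 runs 5, rem=0, completes. Q0=[] Q1=[P3,P4,P5] Q2=[]
t=25-30: P3@Q1 runs 5, rem=3, quantum used, demote→Q2. Q0=[] Q1=[P4,P5] Q2=[P3]
t=30-35: P4@Q1 runs 5, rem=4, quantum used, demote→Q2. Q0=[] Q1=[P5] Q2=[P3,P4]
t=35-40: P5@Q1 runs 5, rem=8, quantum used, demote→Q2. Q0=[] Q1=[] Q2=[P3,P4,P5]
t=40-43: P3@Q2 runs 3, rem=0, completes. Q0=[] Q1=[] Q2=[P4,P5]
t=43-47: P4@Q2 runs 4, rem=0, completes. Q0=[] Q1=[] Q2=[P5]
t=47-55: P5@Q2 runs 8, rem=0, completes. Q0=[] Q1=[] Q2=[]

Answer: P1,P2,P3,P4,P5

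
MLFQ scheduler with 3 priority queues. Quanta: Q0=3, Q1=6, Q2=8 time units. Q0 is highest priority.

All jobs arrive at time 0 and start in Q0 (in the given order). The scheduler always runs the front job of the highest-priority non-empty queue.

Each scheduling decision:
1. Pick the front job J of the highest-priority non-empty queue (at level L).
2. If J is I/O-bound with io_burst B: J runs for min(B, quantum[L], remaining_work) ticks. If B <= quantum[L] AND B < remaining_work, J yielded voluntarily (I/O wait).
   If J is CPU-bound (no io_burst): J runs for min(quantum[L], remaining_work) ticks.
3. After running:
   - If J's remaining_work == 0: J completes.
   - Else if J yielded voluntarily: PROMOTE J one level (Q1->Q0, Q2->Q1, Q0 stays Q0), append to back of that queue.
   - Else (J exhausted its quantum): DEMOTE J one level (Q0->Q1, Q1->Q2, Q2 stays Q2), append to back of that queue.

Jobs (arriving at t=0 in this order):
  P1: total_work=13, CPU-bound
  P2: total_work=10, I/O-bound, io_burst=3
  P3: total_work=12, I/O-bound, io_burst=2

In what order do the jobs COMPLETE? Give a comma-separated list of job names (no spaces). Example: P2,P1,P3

t=0-3: P1@Q0 runs 3, rem=10, quantum used, demote→Q1. Q0=[P2,P3] Q1=[P1] Q2=[]
t=3-6: P2@Q0 runs 3, rem=7, I/O yield, promote→Q0. Q0=[P3,P2] Q1=[P1] Q2=[]
t=6-8: P3@Q0 runs 2, rem=10, I/O yield, promote→Q0. Q0=[P2,P3] Q1=[P1] Q2=[]
t=8-11: P2@Q0 runs 3, rem=4, I/O yield, promote→Q0. Q0=[P3,P2] Q1=[P1] Q2=[]
t=11-13: P3@Q0 runs 2, rem=8, I/O yield, promote→Q0. Q0=[P2,P3] Q1=[P1] Q2=[]
t=13-16: P2@Q0 runs 3, rem=1, I/O yield, promote→Q0. Q0=[P3,P2] Q1=[P1] Q2=[]
t=16-18: P3@Q0 runs 2, rem=6, I/O yield, promote→Q0. Q0=[P2,P3] Q1=[P1] Q2=[]
t=18-19: P2@Q0 runs 1, rem=0, completes. Q0=[P3] Q1=[P1] Q2=[]
t=19-21: P3@Q0 runs 2, rem=4, I/O yield, promote→Q0. Q0=[P3] Q1=[P1] Q2=[]
t=21-23: P3@Q0 runs 2, rem=2, I/O yield, promote→Q0. Q0=[P3] Q1=[P1] Q2=[]
t=23-25: P3@Q0 runs 2, rem=0, completes. Q0=[] Q1=[P1] Q2=[]
t=25-31: P1@Q1 runs 6, rem=4, quantum used, demote→Q2. Q0=[] Q1=[] Q2=[P1]
t=31-35: P1@Q2 runs 4, rem=0, completes. Q0=[] Q1=[] Q2=[]

Answer: P2,P3,P1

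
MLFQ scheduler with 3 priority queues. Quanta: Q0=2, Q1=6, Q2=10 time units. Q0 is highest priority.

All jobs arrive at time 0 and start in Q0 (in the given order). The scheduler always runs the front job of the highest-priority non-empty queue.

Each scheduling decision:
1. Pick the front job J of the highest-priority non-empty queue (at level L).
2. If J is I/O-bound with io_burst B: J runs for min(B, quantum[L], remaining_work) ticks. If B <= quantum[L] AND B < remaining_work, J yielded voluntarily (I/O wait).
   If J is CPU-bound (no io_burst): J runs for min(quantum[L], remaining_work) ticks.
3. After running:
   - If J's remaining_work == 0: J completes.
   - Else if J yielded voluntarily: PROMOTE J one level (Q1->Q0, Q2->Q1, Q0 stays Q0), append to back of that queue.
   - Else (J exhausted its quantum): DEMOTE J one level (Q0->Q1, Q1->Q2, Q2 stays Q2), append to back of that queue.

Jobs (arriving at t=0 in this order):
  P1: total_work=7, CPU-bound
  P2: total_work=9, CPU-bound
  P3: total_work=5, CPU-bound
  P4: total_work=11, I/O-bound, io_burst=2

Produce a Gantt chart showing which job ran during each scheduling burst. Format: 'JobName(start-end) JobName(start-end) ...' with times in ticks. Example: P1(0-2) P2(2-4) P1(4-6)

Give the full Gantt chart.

t=0-2: P1@Q0 runs 2, rem=5, quantum used, demote→Q1. Q0=[P2,P3,P4] Q1=[P1] Q2=[]
t=2-4: P2@Q0 runs 2, rem=7, quantum used, demote→Q1. Q0=[P3,P4] Q1=[P1,P2] Q2=[]
t=4-6: P3@Q0 runs 2, rem=3, quantum used, demote→Q1. Q0=[P4] Q1=[P1,P2,P3] Q2=[]
t=6-8: P4@Q0 runs 2, rem=9, I/O yield, promote→Q0. Q0=[P4] Q1=[P1,P2,P3] Q2=[]
t=8-10: P4@Q0 runs 2, rem=7, I/O yield, promote→Q0. Q0=[P4] Q1=[P1,P2,P3] Q2=[]
t=10-12: P4@Q0 runs 2, rem=5, I/O yield, promote→Q0. Q0=[P4] Q1=[P1,P2,P3] Q2=[]
t=12-14: P4@Q0 runs 2, rem=3, I/O yield, promote→Q0. Q0=[P4] Q1=[P1,P2,P3] Q2=[]
t=14-16: P4@Q0 runs 2, rem=1, I/O yield, promote→Q0. Q0=[P4] Q1=[P1,P2,P3] Q2=[]
t=16-17: P4@Q0 runs 1, rem=0, completes. Q0=[] Q1=[P1,P2,P3] Q2=[]
t=17-22: P1@Q1 runs 5, rem=0, completes. Q0=[] Q1=[P2,P3] Q2=[]
t=22-28: P2@Q1 runs 6, rem=1, quantum used, demote→Q2. Q0=[] Q1=[P3] Q2=[P2]
t=28-31: P3@Q1 runs 3, rem=0, completes. Q0=[] Q1=[] Q2=[P2]
t=31-32: P2@Q2 runs 1, rem=0, completes. Q0=[] Q1=[] Q2=[]

Answer: P1(0-2) P2(2-4) P3(4-6) P4(6-8) P4(8-10) P4(10-12) P4(12-14) P4(14-16) P4(16-17) P1(17-22) P2(22-28) P3(28-31) P2(31-32)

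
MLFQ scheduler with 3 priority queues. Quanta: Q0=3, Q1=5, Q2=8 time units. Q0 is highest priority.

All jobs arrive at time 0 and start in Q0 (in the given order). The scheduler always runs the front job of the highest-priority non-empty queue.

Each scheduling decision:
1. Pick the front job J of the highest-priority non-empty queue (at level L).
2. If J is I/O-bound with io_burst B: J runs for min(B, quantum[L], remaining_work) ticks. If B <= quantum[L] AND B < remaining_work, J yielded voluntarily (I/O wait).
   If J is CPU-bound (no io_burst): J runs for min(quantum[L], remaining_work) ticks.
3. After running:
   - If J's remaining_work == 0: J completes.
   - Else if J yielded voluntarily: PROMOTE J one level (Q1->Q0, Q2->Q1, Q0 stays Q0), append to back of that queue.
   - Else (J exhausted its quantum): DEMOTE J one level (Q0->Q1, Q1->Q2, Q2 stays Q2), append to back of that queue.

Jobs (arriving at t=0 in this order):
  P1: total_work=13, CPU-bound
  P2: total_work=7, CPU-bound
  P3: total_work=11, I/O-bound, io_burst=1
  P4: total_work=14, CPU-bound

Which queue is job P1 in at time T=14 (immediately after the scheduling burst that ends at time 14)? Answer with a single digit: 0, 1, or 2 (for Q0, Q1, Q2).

Answer: 1

Derivation:
t=0-3: P1@Q0 runs 3, rem=10, quantum used, demote→Q1. Q0=[P2,P3,P4] Q1=[P1] Q2=[]
t=3-6: P2@Q0 runs 3, rem=4, quantum used, demote→Q1. Q0=[P3,P4] Q1=[P1,P2] Q2=[]
t=6-7: P3@Q0 runs 1, rem=10, I/O yield, promote→Q0. Q0=[P4,P3] Q1=[P1,P2] Q2=[]
t=7-10: P4@Q0 runs 3, rem=11, quantum used, demote→Q1. Q0=[P3] Q1=[P1,P2,P4] Q2=[]
t=10-11: P3@Q0 runs 1, rem=9, I/O yield, promote→Q0. Q0=[P3] Q1=[P1,P2,P4] Q2=[]
t=11-12: P3@Q0 runs 1, rem=8, I/O yield, promote→Q0. Q0=[P3] Q1=[P1,P2,P4] Q2=[]
t=12-13: P3@Q0 runs 1, rem=7, I/O yield, promote→Q0. Q0=[P3] Q1=[P1,P2,P4] Q2=[]
t=13-14: P3@Q0 runs 1, rem=6, I/O yield, promote→Q0. Q0=[P3] Q1=[P1,P2,P4] Q2=[]
t=14-15: P3@Q0 runs 1, rem=5, I/O yield, promote→Q0. Q0=[P3] Q1=[P1,P2,P4] Q2=[]
t=15-16: P3@Q0 runs 1, rem=4, I/O yield, promote→Q0. Q0=[P3] Q1=[P1,P2,P4] Q2=[]
t=16-17: P3@Q0 runs 1, rem=3, I/O yield, promote→Q0. Q0=[P3] Q1=[P1,P2,P4] Q2=[]
t=17-18: P3@Q0 runs 1, rem=2, I/O yield, promote→Q0. Q0=[P3] Q1=[P1,P2,P4] Q2=[]
t=18-19: P3@Q0 runs 1, rem=1, I/O yield, promote→Q0. Q0=[P3] Q1=[P1,P2,P4] Q2=[]
t=19-20: P3@Q0 runs 1, rem=0, completes. Q0=[] Q1=[P1,P2,P4] Q2=[]
t=20-25: P1@Q1 runs 5, rem=5, quantum used, demote→Q2. Q0=[] Q1=[P2,P4] Q2=[P1]
t=25-29: P2@Q1 runs 4, rem=0, completes. Q0=[] Q1=[P4] Q2=[P1]
t=29-34: P4@Q1 runs 5, rem=6, quantum used, demote→Q2. Q0=[] Q1=[] Q2=[P1,P4]
t=34-39: P1@Q2 runs 5, rem=0, completes. Q0=[] Q1=[] Q2=[P4]
t=39-45: P4@Q2 runs 6, rem=0, completes. Q0=[] Q1=[] Q2=[]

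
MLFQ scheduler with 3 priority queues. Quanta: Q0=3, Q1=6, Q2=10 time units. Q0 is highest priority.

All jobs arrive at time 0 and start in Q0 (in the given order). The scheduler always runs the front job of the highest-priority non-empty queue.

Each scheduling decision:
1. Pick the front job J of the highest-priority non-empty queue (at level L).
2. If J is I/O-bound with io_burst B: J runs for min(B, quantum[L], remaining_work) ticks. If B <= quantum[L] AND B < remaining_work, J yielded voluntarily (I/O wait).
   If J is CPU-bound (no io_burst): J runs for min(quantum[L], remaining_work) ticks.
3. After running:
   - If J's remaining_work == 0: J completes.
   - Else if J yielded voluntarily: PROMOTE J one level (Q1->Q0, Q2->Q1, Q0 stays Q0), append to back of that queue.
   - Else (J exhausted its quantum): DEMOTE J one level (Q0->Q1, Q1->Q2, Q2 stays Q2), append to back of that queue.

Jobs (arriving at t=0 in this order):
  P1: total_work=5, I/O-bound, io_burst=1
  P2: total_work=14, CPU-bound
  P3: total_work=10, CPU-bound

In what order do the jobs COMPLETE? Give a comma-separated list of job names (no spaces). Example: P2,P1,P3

t=0-1: P1@Q0 runs 1, rem=4, I/O yield, promote→Q0. Q0=[P2,P3,P1] Q1=[] Q2=[]
t=1-4: P2@Q0 runs 3, rem=11, quantum used, demote→Q1. Q0=[P3,P1] Q1=[P2] Q2=[]
t=4-7: P3@Q0 runs 3, rem=7, quantum used, demote→Q1. Q0=[P1] Q1=[P2,P3] Q2=[]
t=7-8: P1@Q0 runs 1, rem=3, I/O yield, promote→Q0. Q0=[P1] Q1=[P2,P3] Q2=[]
t=8-9: P1@Q0 runs 1, rem=2, I/O yield, promote→Q0. Q0=[P1] Q1=[P2,P3] Q2=[]
t=9-10: P1@Q0 runs 1, rem=1, I/O yield, promote→Q0. Q0=[P1] Q1=[P2,P3] Q2=[]
t=10-11: P1@Q0 runs 1, rem=0, completes. Q0=[] Q1=[P2,P3] Q2=[]
t=11-17: P2@Q1 runs 6, rem=5, quantum used, demote→Q2. Q0=[] Q1=[P3] Q2=[P2]
t=17-23: P3@Q1 runs 6, rem=1, quantum used, demote→Q2. Q0=[] Q1=[] Q2=[P2,P3]
t=23-28: P2@Q2 runs 5, rem=0, completes. Q0=[] Q1=[] Q2=[P3]
t=28-29: P3@Q2 runs 1, rem=0, completes. Q0=[] Q1=[] Q2=[]

Answer: P1,P2,P3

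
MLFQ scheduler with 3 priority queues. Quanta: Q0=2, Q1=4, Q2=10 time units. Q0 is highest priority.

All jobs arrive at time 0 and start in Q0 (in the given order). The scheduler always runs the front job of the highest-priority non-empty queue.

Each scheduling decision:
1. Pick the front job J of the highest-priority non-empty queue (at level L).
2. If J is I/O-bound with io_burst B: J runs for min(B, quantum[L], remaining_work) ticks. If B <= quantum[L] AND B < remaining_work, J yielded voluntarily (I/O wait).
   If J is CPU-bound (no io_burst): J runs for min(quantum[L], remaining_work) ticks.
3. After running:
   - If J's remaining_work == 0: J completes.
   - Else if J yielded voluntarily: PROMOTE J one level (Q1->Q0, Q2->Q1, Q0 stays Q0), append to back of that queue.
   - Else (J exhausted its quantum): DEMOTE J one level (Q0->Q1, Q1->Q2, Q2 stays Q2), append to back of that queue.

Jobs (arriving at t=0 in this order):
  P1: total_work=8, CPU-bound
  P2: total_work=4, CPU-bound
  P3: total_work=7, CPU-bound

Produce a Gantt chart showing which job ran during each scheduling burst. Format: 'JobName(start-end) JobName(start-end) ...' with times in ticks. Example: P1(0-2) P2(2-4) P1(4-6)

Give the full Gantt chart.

t=0-2: P1@Q0 runs 2, rem=6, quantum used, demote→Q1. Q0=[P2,P3] Q1=[P1] Q2=[]
t=2-4: P2@Q0 runs 2, rem=2, quantum used, demote→Q1. Q0=[P3] Q1=[P1,P2] Q2=[]
t=4-6: P3@Q0 runs 2, rem=5, quantum used, demote→Q1. Q0=[] Q1=[P1,P2,P3] Q2=[]
t=6-10: P1@Q1 runs 4, rem=2, quantum used, demote→Q2. Q0=[] Q1=[P2,P3] Q2=[P1]
t=10-12: P2@Q1 runs 2, rem=0, completes. Q0=[] Q1=[P3] Q2=[P1]
t=12-16: P3@Q1 runs 4, rem=1, quantum used, demote→Q2. Q0=[] Q1=[] Q2=[P1,P3]
t=16-18: P1@Q2 runs 2, rem=0, completes. Q0=[] Q1=[] Q2=[P3]
t=18-19: P3@Q2 runs 1, rem=0, completes. Q0=[] Q1=[] Q2=[]

Answer: P1(0-2) P2(2-4) P3(4-6) P1(6-10) P2(10-12) P3(12-16) P1(16-18) P3(18-19)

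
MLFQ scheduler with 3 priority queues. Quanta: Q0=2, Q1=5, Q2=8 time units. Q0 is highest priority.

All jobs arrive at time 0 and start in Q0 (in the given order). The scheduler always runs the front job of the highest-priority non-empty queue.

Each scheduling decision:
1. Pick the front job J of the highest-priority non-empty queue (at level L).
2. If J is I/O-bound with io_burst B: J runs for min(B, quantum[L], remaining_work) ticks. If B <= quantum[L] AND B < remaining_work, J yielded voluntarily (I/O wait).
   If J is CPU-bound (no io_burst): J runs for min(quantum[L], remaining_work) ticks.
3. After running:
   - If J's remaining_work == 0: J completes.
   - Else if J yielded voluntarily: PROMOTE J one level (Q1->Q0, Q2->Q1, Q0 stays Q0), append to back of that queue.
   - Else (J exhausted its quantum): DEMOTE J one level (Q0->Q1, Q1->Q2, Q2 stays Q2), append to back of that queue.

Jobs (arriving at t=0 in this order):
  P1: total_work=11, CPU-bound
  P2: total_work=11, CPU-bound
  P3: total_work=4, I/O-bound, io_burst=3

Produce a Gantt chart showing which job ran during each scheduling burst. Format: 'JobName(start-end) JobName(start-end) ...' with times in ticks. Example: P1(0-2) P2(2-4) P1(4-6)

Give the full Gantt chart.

Answer: P1(0-2) P2(2-4) P3(4-6) P1(6-11) P2(11-16) P3(16-18) P1(18-22) P2(22-26)

Derivation:
t=0-2: P1@Q0 runs 2, rem=9, quantum used, demote→Q1. Q0=[P2,P3] Q1=[P1] Q2=[]
t=2-4: P2@Q0 runs 2, rem=9, quantum used, demote→Q1. Q0=[P3] Q1=[P1,P2] Q2=[]
t=4-6: P3@Q0 runs 2, rem=2, quantum used, demote→Q1. Q0=[] Q1=[P1,P2,P3] Q2=[]
t=6-11: P1@Q1 runs 5, rem=4, quantum used, demote→Q2. Q0=[] Q1=[P2,P3] Q2=[P1]
t=11-16: P2@Q1 runs 5, rem=4, quantum used, demote→Q2. Q0=[] Q1=[P3] Q2=[P1,P2]
t=16-18: P3@Q1 runs 2, rem=0, completes. Q0=[] Q1=[] Q2=[P1,P2]
t=18-22: P1@Q2 runs 4, rem=0, completes. Q0=[] Q1=[] Q2=[P2]
t=22-26: P2@Q2 runs 4, rem=0, completes. Q0=[] Q1=[] Q2=[]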